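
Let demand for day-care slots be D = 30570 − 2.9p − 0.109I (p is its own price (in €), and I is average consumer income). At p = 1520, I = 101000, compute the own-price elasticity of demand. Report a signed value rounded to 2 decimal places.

-0.29

At the given values, D = 30570 − 2.9(1520) − 0.109(101000) = 15153.
∂D/∂p = −2.9.
E = (-2.9) × (1520/15153) = -0.2908…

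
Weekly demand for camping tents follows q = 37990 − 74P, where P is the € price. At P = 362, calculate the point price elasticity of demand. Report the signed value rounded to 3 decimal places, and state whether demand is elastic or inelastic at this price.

-2.391; elastic

dq/dP = −74. At P = 362, q = 37990 − 74(362) = 11202.
Ed = (dq/dP)·(P/q) = −74 × (362/11202) = -2.39135…
|Ed| = 2.391 > 1, so demand is elastic.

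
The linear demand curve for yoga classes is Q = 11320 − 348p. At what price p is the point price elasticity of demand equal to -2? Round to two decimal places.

Ed = −348p/(11320 − 348p). Set this equal to -2:
348p = 2·(11320 − 348p) ⇒ 348p(1 + 2) = 2·11320
p = 2·11320 / (348·3) = 21.6858…

21.69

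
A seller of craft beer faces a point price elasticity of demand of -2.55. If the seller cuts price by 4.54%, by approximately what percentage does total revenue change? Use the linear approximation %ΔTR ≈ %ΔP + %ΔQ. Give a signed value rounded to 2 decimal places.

%ΔQ ≈ Ed × %ΔP = (-2.55) × (-4.54%) = +11.5770%
%ΔTR ≈ %ΔP + %ΔQ = (-4.54%) + (+11.5770%) = +7.0370%

+7.04%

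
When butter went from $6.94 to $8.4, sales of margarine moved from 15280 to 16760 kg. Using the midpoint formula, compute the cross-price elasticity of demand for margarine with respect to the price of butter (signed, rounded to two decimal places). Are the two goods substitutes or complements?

%ΔQ_{margarine} = (16760 − 15280)/avg = 1480/16020 = 0.092384…
%ΔP_{butter} = (8.4 − 6.94)/avg = 1.46/7.67 = 0.190352…
E_cross = (1480/16020) / (1.46/7.67) = 0.4853…
E_cross > 0 ⇒ the goods are substitutes.

0.49; substitutes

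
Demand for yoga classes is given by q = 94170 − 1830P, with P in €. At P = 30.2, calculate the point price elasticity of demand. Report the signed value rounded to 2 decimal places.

-1.42

dq/dP = −1830. At P = 30.2, q = 94170 − 1830(30.2) = 38904.
Ed = (dq/dP)·(P/q) = −1830 × (30.2/38904) = -1.4205…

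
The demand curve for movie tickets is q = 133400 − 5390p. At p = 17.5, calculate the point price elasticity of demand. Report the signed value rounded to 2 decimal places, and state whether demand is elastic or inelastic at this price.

dq/dp = −5390. At p = 17.5, q = 133400 − 5390(17.5) = 39075.
Ed = (dq/dp)·(p/q) = −5390 × (17.5/39075) = -2.4139…
|Ed| = 2.41 > 1, so demand is elastic.

-2.41; elastic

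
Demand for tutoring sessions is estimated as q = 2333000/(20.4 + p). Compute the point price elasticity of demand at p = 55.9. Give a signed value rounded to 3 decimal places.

-0.733

dq/dp = −2333000/(20.4 + p)² = -400.743. At p = 55.9, q = 30576.7.
Ed = (dq/dp)·(p/q) = (-400.743) × (55.9/30576.7) = -0.73263…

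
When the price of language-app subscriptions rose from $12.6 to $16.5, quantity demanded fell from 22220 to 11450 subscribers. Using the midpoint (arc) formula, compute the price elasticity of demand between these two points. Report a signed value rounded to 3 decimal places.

%ΔQ = (11450 − 22220) / [(22220 + 11450)/2] = -10770/16835 = -0.639738…
%ΔP = (16.5 − 12.6) / [(12.6 + 16.5)/2] = 3.9/14.55 = 0.268041…
Arc Ed = %ΔQ / %ΔP = (-10770/16835) / (3.9/14.55) = -2.38671…

-2.387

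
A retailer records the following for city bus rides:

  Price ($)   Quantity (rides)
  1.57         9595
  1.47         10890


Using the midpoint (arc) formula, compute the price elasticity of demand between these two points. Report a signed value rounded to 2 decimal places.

%ΔQ = (10890 − 9595) / [(9595 + 10890)/2] = 1295/10242.5 = 0.126433…
%ΔP = (1.47 − 1.57) / [(1.57 + 1.47)/2] = -0.1/1.52 = -0.065789…
Arc Ed = %ΔQ / %ΔP = (1295/10242.5) / (-0.1/1.52) = -1.9217…

-1.92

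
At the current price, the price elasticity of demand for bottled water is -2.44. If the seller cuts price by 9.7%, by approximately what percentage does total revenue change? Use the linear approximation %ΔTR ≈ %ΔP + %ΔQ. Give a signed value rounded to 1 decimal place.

+14.0%

%ΔQ ≈ Ed × %ΔP = (-2.44) × (-9.7%) = +23.6680%
%ΔTR ≈ %ΔP + %ΔQ = (-9.7%) + (+23.6680%) = +13.9680%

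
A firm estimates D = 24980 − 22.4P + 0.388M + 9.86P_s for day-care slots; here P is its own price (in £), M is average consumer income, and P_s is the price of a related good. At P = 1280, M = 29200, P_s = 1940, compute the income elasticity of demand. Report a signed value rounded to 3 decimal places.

At the given values, D = 24980 − 22.4(1280) + 0.388(29200) + 9.86(1940) = 26766.
∂D/∂M = 0.388.
E = (0.388) × (29200/26766) = 0.42328…

0.423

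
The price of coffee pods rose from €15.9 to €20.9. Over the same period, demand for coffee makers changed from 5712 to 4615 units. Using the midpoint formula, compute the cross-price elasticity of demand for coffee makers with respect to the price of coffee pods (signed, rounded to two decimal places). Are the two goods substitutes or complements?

%ΔQ_{coffee makers} = (4615 − 5712)/avg = -1097/5163.5 = -0.212452…
%ΔP_{coffee pods} = (20.9 − 15.9)/avg = 5/18.4 = 0.271739…
E_cross = (-1097/5163.5) / (5/18.4) = -0.7818…
E_cross < 0 ⇒ the goods are complements.

-0.78; complements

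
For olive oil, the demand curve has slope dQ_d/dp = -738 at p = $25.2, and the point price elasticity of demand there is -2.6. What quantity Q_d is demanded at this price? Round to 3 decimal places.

Ed = (dQ_d/dp)·(p/Q_d) ⇒ Q_d = (dQ_d/dp)·p/Ed = (-738)·25.2/(-2.6) = 7152.92307…

7152.923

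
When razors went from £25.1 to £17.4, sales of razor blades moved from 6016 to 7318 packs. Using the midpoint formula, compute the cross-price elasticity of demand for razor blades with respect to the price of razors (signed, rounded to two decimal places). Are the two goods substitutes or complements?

-0.54; complements

%ΔQ_{razor blades} = (7318 − 6016)/avg = 1302/6667 = 0.195290…
%ΔP_{razors} = (17.4 − 25.1)/avg = -7.7/21.25 = -0.362352…
E_cross = (1302/6667) / (-7.7/21.25) = -0.5389…
E_cross < 0 ⇒ the goods are complements.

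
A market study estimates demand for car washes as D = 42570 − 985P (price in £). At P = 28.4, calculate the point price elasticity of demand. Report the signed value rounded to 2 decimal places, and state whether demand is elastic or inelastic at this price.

-1.92; elastic

dD/dP = −985. At P = 28.4, D = 42570 − 985(28.4) = 14596.
Ed = (dD/dP)·(P/D) = −985 × (28.4/14596) = -1.9165…
|Ed| = 1.92 > 1, so demand is elastic.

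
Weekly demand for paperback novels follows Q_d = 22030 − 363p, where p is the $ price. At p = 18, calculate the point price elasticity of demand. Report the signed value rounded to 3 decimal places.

dQ_d/dp = −363. At p = 18, Q_d = 22030 − 363(18) = 15496.
Ed = (dQ_d/dp)·(p/Q_d) = −363 × (18/15496) = -0.42165…

-0.422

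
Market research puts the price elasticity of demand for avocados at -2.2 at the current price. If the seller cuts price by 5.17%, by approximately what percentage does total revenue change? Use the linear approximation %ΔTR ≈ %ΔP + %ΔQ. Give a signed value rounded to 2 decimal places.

%ΔQ ≈ Ed × %ΔP = (-2.2) × (-5.17%) = +11.3740%
%ΔTR ≈ %ΔP + %ΔQ = (-5.17%) + (+11.3740%) = +6.2040%

+6.20%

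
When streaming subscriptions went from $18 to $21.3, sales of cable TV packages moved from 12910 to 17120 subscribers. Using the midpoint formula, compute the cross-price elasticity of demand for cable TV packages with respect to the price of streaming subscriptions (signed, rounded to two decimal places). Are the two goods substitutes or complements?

1.67; substitutes

%ΔQ_{cable TV packages} = (17120 − 12910)/avg = 4210/15015 = 0.280386…
%ΔP_{streaming subscriptions} = (21.3 − 18)/avg = 3.3/19.65 = 0.167938…
E_cross = (4210/15015) / (3.3/19.65) = 1.6695…
E_cross > 0 ⇒ the goods are substitutes.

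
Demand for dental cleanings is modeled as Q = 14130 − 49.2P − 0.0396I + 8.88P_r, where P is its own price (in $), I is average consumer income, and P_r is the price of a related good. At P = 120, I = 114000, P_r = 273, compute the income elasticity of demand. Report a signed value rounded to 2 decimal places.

At the given values, Q = 14130 − 49.2(120) − 0.0396(114000) + 8.88(273) = 6135.84.
∂Q/∂I = -0.0396.
E = (-0.0396) × (114000/6135.84) = -0.7357…

-0.74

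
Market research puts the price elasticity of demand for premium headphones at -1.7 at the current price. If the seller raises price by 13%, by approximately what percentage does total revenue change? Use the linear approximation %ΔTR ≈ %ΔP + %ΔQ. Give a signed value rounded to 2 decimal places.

%ΔQ ≈ Ed × %ΔP = (-1.7) × (+13%) = -22.1000%
%ΔTR ≈ %ΔP + %ΔQ = (+13%) + (-22.1000%) = -9.1000%

-9.10%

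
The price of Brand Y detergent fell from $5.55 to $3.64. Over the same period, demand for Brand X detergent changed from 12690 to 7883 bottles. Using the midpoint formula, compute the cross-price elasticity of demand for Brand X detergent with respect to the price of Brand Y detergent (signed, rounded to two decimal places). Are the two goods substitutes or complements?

%ΔQ_{Brand X detergent} = (7883 − 12690)/avg = -4807/10286.5 = -0.467311…
%ΔP_{Brand Y detergent} = (3.64 − 5.55)/avg = -1.91/4.595 = -0.415669…
E_cross = (-4807/10286.5) / (-1.91/4.595) = 1.1242…
E_cross > 0 ⇒ the goods are substitutes.

1.12; substitutes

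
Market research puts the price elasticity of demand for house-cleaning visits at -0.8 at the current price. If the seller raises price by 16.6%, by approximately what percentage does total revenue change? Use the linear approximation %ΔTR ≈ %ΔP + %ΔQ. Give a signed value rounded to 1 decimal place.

%ΔQ ≈ Ed × %ΔP = (-0.8) × (+16.6%) = -13.2800%
%ΔTR ≈ %ΔP + %ΔQ = (+16.6%) + (-13.2800%) = +3.3200%

+3.3%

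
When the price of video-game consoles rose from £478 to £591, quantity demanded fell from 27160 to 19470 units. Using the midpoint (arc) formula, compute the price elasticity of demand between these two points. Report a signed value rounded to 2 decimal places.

%ΔQ = (19470 − 27160) / [(27160 + 19470)/2] = -7690/23315 = -0.329830…
%ΔP = (591 − 478) / [(478 + 591)/2] = 113/534.5 = 0.211412…
Arc Ed = %ΔQ / %ΔP = (-7690/23315) / (113/534.5) = -1.5601…

-1.56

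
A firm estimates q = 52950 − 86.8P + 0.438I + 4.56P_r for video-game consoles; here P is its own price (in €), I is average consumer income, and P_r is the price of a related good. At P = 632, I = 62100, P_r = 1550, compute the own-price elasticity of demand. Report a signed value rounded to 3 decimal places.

At the given values, q = 52950 − 86.8(632) + 0.438(62100) + 4.56(1550) = 32360.2.
∂q/∂P = −86.8.
E = (-86.8) × (632/32360.2) = -1.69521…

-1.695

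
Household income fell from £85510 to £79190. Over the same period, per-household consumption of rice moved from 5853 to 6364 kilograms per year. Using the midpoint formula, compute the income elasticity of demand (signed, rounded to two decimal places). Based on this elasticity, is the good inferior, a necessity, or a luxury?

-1.09; inferior

%ΔQ = (6364 − 5853)/[( 5853 + 6364)/2] = 511/6108.5 = 0.083653…
%ΔIncome = (79190 − 85510)/[( 85510 + 79190)/2] = -6320/82350 = -0.076745…
E_income = (511/6108.5) / (-6320/82350) = -1.0900…
E_income < 0 ⇒ inferior good.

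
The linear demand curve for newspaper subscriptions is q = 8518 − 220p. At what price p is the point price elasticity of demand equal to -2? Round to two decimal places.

25.81

Ed = −220p/(8518 − 220p). Set this equal to -2:
220p = 2·(8518 − 220p) ⇒ 220p(1 + 2) = 2·8518
p = 2·8518 / (220·3) = 25.8121…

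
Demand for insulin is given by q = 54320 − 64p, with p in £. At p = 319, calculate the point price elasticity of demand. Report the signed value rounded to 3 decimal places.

dq/dp = −64. At p = 319, q = 54320 − 64(319) = 33904.
Ed = (dq/dp)·(p/q) = −64 × (319/33904) = -0.60217…

-0.602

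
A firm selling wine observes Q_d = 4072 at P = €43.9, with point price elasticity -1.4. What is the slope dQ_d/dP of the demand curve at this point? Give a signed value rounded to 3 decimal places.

-129.859

Ed = (dQ_d/dP)·(P/Q_d) ⇒ dQ_d/dP = Ed·Q_d/P = (-1.4)·4072/43.9 = -129.85876…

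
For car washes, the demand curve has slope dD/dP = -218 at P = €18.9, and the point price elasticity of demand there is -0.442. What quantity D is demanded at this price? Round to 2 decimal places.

Ed = (dD/dP)·(P/D) ⇒ D = (dD/dP)·P/Ed = (-218)·18.9/(-0.442) = 9321.7194…

9321.72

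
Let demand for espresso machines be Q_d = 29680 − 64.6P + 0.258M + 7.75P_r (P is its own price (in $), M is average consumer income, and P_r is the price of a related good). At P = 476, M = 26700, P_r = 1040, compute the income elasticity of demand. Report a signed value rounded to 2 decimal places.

At the given values, Q_d = 29680 − 64.6(476) + 0.258(26700) + 7.75(1040) = 13879.
∂Q_d/∂M = 0.258.
E = (0.258) × (26700/13879) = 0.4963…

0.50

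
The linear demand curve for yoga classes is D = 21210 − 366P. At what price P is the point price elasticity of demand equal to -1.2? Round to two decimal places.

Ed = −366P/(21210 − 366P). Set this equal to -1.2:
366P = 1.2·(21210 − 366P) ⇒ 366P(1 + 1.2) = 1.2·21210
P = 1.2·21210 / (366·2.2) = 31.6095…

31.61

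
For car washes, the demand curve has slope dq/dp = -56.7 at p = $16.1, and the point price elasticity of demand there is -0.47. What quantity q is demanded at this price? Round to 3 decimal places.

1942.277

Ed = (dq/dp)·(p/q) ⇒ q = (dq/dp)·p/Ed = (-56.7)·16.1/(-0.47) = 1942.27659…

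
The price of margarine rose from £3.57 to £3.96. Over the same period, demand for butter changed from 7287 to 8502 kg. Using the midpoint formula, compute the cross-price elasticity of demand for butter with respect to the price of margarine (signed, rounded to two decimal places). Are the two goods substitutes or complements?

1.49; substitutes

%ΔQ_{butter} = (8502 − 7287)/avg = 1215/7894.5 = 0.153904…
%ΔP_{margarine} = (3.96 − 3.57)/avg = 0.39/3.765 = 0.103585…
E_cross = (1215/7894.5) / (0.39/3.765) = 1.4857…
E_cross > 0 ⇒ the goods are substitutes.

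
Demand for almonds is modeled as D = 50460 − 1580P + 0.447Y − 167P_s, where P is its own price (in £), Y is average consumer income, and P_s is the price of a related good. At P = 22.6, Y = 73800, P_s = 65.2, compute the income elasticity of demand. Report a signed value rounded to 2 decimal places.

0.90

At the given values, D = 50460 − 1580(22.6) + 0.447(73800) − 167(65.2) = 36852.2.
∂D/∂Y = 0.447.
E = (0.447) × (73800/36852.2) = 0.8951…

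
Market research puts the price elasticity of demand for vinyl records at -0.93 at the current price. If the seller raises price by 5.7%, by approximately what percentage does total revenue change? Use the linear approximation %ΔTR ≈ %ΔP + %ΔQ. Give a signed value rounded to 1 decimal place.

%ΔQ ≈ Ed × %ΔP = (-0.93) × (+5.7%) = -5.3010%
%ΔTR ≈ %ΔP + %ΔQ = (+5.7%) + (-5.3010%) = +0.3990%

+0.4%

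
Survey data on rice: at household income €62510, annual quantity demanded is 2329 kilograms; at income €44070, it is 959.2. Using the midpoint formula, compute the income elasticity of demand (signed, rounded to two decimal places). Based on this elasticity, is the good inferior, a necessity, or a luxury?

2.41; luxury

%ΔQ = (959.2 − 2329)/[( 2329 + 959.2)/2] = -1369.8/1644.1 = -0.833160…
%ΔIncome = (44070 − 62510)/[( 62510 + 44070)/2] = -18440/53290 = -0.346031…
E_income = (-1369.8/1644.1) / (-18440/53290) = 2.4077…
E_income > 1 ⇒ normal good, luxury.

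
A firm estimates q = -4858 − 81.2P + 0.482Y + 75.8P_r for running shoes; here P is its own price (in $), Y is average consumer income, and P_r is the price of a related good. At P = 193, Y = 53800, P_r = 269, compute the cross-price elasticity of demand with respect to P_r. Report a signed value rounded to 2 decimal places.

At the given values, q = -4858 − 81.2(193) + 0.482(53800) + 75.8(269) = 25792.2.
∂q/∂P_r = 75.8.
E = (75.8) × (269/25792.2) = 0.7905…

0.79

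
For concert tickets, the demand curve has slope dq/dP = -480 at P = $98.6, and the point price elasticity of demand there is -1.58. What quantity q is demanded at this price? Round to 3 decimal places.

Ed = (dq/dP)·(P/q) ⇒ q = (dq/dP)·P/Ed = (-480)·98.6/(-1.58) = 29954.43037…

29954.430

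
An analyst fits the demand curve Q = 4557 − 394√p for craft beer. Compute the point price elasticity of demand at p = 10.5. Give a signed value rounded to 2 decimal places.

-0.19

dQ/dp = −394/(2√p) = -60.7955. At p = 10.5, Q = 3280.29.
Ed = (dQ/dp)·(p/Q) = (-60.7955) × (10.5/3280.29) = -0.1946…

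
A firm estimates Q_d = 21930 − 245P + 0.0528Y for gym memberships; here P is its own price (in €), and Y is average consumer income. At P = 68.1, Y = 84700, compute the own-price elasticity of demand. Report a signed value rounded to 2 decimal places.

-1.72

At the given values, Q_d = 21930 − 245(68.1) + 0.0528(84700) = 9717.66.
∂Q_d/∂P = −245.
E = (-245) × (68.1/9717.66) = -1.7169…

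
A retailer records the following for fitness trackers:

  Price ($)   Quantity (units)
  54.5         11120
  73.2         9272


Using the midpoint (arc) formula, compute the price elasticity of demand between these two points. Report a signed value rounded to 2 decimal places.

-0.62

%ΔQ = (9272 − 11120) / [(11120 + 9272)/2] = -1848/10196 = -0.181247…
%ΔP = (73.2 − 54.5) / [(54.5 + 73.2)/2] = 18.7/63.85 = 0.292873…
Arc Ed = %ΔQ / %ΔP = (-1848/10196) / (18.7/63.85) = -0.6188…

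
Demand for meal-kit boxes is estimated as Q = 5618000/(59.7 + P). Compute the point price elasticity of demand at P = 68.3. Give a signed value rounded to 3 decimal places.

-0.534

dQ/dP = −5618000/(59.7 + P)² = -342.896. At P = 68.3, Q = 43890.6.
Ed = (dQ/dP)·(P/Q) = (-342.896) × (68.3/43890.6) = -0.53359…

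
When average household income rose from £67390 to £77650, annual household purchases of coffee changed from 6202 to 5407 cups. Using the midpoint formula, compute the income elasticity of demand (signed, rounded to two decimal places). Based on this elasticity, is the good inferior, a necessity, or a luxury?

%ΔQ = (5407 − 6202)/[( 6202 + 5407)/2] = -795/5804.5 = -0.136962…
%ΔIncome = (77650 − 67390)/[( 67390 + 77650)/2] = 10260/72520 = 0.141478…
E_income = (-795/5804.5) / (10260/72520) = -0.9680…
E_income < 0 ⇒ inferior good.

-0.97; inferior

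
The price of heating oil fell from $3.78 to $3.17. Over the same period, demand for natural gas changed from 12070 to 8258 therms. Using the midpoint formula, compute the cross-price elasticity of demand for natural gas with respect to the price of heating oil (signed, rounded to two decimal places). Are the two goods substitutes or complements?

%ΔQ_{natural gas} = (8258 − 12070)/avg = -3812/10164 = -0.375049…
%ΔP_{heating oil} = (3.17 − 3.78)/avg = -0.61/3.475 = -0.175539…
E_cross = (-3812/10164) / (-0.61/3.475) = 2.1365…
E_cross > 0 ⇒ the goods are substitutes.

2.14; substitutes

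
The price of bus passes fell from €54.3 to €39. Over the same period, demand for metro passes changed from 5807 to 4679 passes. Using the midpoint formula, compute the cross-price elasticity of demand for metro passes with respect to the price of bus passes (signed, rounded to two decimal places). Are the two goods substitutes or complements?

%ΔQ_{metro passes} = (4679 − 5807)/avg = -1128/5243 = -0.215144…
%ΔP_{bus passes} = (39 − 54.3)/avg = -15.3/46.65 = -0.327974…
E_cross = (-1128/5243) / (-15.3/46.65) = 0.6559…
E_cross > 0 ⇒ the goods are substitutes.

0.66; substitutes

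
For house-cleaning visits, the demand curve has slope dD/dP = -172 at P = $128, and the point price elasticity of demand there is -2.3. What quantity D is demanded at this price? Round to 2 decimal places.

Ed = (dD/dP)·(P/D) ⇒ D = (dD/dP)·P/Ed = (-172)·128/(-2.3) = 9572.1739…

9572.17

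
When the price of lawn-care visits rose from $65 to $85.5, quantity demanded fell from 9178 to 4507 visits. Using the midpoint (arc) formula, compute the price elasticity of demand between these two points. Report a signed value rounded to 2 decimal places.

-2.51

%ΔQ = (4507 − 9178) / [(9178 + 4507)/2] = -4671/6842.5 = -0.682645…
%ΔP = (85.5 − 65) / [(65 + 85.5)/2] = 20.5/75.25 = 0.272425…
Arc Ed = %ΔQ / %ΔP = (-4671/6842.5) / (20.5/75.25) = -2.5058…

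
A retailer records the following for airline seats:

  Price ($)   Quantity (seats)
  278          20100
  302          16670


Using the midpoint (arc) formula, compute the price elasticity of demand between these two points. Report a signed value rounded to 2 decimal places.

%ΔQ = (16670 − 20100) / [(20100 + 16670)/2] = -3430/18385 = -0.186565…
%ΔP = (302 − 278) / [(278 + 302)/2] = 24/290 = 0.082758…
Arc Ed = %ΔQ / %ΔP = (-3430/18385) / (24/290) = -2.2543…

-2.25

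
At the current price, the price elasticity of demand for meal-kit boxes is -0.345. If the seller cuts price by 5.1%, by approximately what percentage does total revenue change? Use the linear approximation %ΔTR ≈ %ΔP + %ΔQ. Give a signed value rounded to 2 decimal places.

-3.34%

%ΔQ ≈ Ed × %ΔP = (-0.345) × (-5.1%) = +1.7595%
%ΔTR ≈ %ΔP + %ΔQ = (-5.1%) + (+1.7595%) = -3.3405%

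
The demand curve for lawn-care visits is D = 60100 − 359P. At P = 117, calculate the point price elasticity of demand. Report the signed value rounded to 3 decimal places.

dD/dP = −359. At P = 117, D = 60100 − 359(117) = 18097.
Ed = (dD/dP)·(P/D) = −359 × (117/18097) = -2.32099…

-2.321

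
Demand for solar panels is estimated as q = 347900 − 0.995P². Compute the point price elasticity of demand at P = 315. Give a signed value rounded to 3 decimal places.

dq/dP = −2·0.995·P = -626.85. At P = 315, q = 249171.125.
Ed = (dq/dP)·(P/q) = (-626.85) × (315/249171.125) = -0.79245…

-0.792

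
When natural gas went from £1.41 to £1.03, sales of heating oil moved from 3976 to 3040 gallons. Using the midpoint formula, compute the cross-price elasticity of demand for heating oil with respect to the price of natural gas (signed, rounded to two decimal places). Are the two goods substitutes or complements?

0.86; substitutes

%ΔQ_{heating oil} = (3040 − 3976)/avg = -936/3508 = -0.266818…
%ΔP_{natural gas} = (1.03 − 1.41)/avg = -0.38/1.22 = -0.311475…
E_cross = (-936/3508) / (-0.38/1.22) = 0.8566…
E_cross > 0 ⇒ the goods are substitutes.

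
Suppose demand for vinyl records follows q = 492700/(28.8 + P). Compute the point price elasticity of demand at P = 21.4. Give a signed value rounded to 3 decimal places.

-0.426

dq/dP = −492700/(28.8 + P)² = -195.513. At P = 21.4, q = 9814.74.
Ed = (dq/dP)·(P/q) = (-195.513) × (21.4/9814.74) = -0.42629…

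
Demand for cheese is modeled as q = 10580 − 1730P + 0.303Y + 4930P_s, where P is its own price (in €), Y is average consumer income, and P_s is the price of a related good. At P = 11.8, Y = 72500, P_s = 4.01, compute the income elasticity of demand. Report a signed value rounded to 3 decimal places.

At the given values, q = 10580 − 1730(11.8) + 0.303(72500) + 4930(4.01) = 31902.8.
∂q/∂Y = 0.303.
E = (0.303) × (72500/31902.8) = 0.68857…

0.689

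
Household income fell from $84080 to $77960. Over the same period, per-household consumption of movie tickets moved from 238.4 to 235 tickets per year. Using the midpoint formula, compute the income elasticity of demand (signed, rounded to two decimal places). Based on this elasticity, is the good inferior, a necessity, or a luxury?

0.19; necessity

%ΔQ = (235 − 238.4)/[( 238.4 + 235)/2] = -3.4/236.7 = -0.014364…
%ΔIncome = (77960 − 84080)/[( 84080 + 77960)/2] = -6120/81020 = -0.075536…
E_income = (-3.4/236.7) / (-6120/81020) = 0.1901…
0 < E_income < 1 ⇒ normal good, necessity.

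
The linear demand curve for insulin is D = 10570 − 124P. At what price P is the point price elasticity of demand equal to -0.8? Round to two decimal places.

Ed = −124P/(10570 − 124P). Set this equal to -0.8:
124P = 0.8·(10570 − 124P) ⇒ 124P(1 + 0.8) = 0.8·10570
P = 0.8·10570 / (124·1.8) = 37.8853…

37.89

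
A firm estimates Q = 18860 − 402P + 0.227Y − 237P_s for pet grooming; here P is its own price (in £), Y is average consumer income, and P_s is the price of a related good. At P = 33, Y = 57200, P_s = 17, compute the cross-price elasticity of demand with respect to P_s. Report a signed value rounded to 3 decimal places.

At the given values, Q = 18860 − 402(33) + 0.227(57200) − 237(17) = 14549.4.
∂Q/∂P_s = -237.
E = (-237) × (17/14549.4) = -0.27691…

-0.277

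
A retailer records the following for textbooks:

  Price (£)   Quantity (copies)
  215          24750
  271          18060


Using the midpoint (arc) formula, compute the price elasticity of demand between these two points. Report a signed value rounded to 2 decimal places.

%ΔQ = (18060 − 24750) / [(24750 + 18060)/2] = -6690/21405 = -0.312543…
%ΔP = (271 − 215) / [(215 + 271)/2] = 56/243 = 0.230452…
Arc Ed = %ΔQ / %ΔP = (-6690/21405) / (56/243) = -1.3562…

-1.36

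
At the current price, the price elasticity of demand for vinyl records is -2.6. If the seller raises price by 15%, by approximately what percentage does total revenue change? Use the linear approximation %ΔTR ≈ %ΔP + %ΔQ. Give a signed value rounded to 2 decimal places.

%ΔQ ≈ Ed × %ΔP = (-2.6) × (+15%) = -39.0000%
%ΔTR ≈ %ΔP + %ΔQ = (+15%) + (-39.0000%) = -24.0000%

-24.00%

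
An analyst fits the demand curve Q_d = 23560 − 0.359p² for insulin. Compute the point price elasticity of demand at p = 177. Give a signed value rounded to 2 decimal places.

-1.83

dQ_d/dp = −2·0.359·p = -127.086. At p = 177, Q_d = 12312.889.
Ed = (dQ_d/dp)·(p/Q_d) = (-127.086) × (177/12312.889) = -1.8268…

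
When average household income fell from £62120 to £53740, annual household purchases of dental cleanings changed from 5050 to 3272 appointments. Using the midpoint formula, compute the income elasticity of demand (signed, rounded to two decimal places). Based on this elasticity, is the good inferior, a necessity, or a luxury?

2.95; luxury

%ΔQ = (3272 − 5050)/[( 5050 + 3272)/2] = -1778/4161 = -0.427301…
%ΔIncome = (53740 − 62120)/[( 62120 + 53740)/2] = -8380/57930 = -0.144657…
E_income = (-1778/4161) / (-8380/57930) = 2.9538…
E_income > 1 ⇒ normal good, luxury.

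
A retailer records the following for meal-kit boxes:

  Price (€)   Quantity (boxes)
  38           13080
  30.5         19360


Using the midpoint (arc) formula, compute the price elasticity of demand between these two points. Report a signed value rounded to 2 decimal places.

-1.77

%ΔQ = (19360 − 13080) / [(13080 + 19360)/2] = 6280/16220 = 0.387176…
%ΔP = (30.5 − 38) / [(38 + 30.5)/2] = -7.5/34.25 = -0.218978…
Arc Ed = %ΔQ / %ΔP = (6280/16220) / (-7.5/34.25) = -1.7681…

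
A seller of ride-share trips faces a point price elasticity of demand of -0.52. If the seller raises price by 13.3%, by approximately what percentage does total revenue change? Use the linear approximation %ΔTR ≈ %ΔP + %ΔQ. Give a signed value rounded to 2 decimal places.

+6.38%

%ΔQ ≈ Ed × %ΔP = (-0.52) × (+13.3%) = -6.9160%
%ΔTR ≈ %ΔP + %ΔQ = (+13.3%) + (-6.9160%) = +6.3840%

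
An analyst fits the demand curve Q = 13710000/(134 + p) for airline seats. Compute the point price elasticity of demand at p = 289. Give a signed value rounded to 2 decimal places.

dQ/dp = −13710000/(134 + p)² = -76.6226. At p = 289, Q = 32411.3.
Ed = (dQ/dp)·(p/Q) = (-76.6226) × (289/32411.3) = -0.6832…

-0.68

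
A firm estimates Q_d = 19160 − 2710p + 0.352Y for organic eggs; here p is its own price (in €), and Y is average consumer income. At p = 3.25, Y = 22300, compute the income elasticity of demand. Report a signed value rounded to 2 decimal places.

0.43

At the given values, Q_d = 19160 − 2710(3.25) + 0.352(22300) = 18202.1.
∂Q_d/∂Y = 0.352.
E = (0.352) × (22300/18202.1) = 0.4312…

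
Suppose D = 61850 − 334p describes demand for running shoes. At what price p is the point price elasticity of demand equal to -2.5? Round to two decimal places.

132.27

Ed = −334p/(61850 − 334p). Set this equal to -2.5:
334p = 2.5·(61850 − 334p) ⇒ 334p(1 + 2.5) = 2.5·61850
p = 2.5·61850 / (334·3.5) = 132.2711…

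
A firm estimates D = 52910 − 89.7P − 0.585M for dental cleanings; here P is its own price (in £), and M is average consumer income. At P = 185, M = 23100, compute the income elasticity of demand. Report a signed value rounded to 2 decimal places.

-0.59

At the given values, D = 52910 − 89.7(185) − 0.585(23100) = 22802.
∂D/∂M = -0.585.
E = (-0.585) × (23100/22802) = -0.5926…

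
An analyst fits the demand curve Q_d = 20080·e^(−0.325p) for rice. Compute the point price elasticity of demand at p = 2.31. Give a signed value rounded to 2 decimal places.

dQ_d/dp = −0.325·Q_d = -3080.35. At p = 2.31, Q_d = 9478.01.
Ed = (dQ_d/dp)·(p/Q_d) = (-3080.35) × (2.31/9478.01) = -0.7507…

-0.75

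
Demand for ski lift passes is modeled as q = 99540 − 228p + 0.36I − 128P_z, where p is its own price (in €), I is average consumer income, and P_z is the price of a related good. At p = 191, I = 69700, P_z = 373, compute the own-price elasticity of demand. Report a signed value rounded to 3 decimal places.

-1.306

At the given values, q = 99540 − 228(191) + 0.36(69700) − 128(373) = 33340.
∂q/∂p = −228.
E = (-228) × (191/33340) = -1.30617…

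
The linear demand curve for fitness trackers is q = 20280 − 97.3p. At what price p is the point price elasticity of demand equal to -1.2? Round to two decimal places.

113.69

Ed = −97.3p/(20280 − 97.3p). Set this equal to -1.2:
97.3p = 1.2·(20280 − 97.3p) ⇒ 97.3p(1 + 1.2) = 1.2·20280
p = 1.2·20280 / (97.3·2.2) = 113.6877…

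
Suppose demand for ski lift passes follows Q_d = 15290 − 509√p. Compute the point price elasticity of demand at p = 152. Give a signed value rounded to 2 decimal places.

-0.35

dQ_d/dp = −509/(2√p) = -20.6427. At p = 152, Q_d = 9014.63.
Ed = (dQ_d/dp)·(p/Q_d) = (-20.6427) × (152/9014.63) = -0.3480…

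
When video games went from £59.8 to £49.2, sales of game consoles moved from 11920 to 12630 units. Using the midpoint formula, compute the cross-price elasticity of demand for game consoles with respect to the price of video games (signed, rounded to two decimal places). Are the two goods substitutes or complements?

%ΔQ_{game consoles} = (12630 − 11920)/avg = 710/12275 = 0.057841…
%ΔP_{video games} = (49.2 − 59.8)/avg = -10.6/54.5 = -0.194495…
E_cross = (710/12275) / (-10.6/54.5) = -0.2973…
E_cross < 0 ⇒ the goods are complements.

-0.30; complements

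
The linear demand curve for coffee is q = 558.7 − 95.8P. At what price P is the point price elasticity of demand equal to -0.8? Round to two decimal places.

Ed = −95.8P/(558.7 − 95.8P). Set this equal to -0.8:
95.8P = 0.8·(558.7 − 95.8P) ⇒ 95.8P(1 + 0.8) = 0.8·558.7
P = 0.8·558.7 / (95.8·1.8) = 2.5919…

2.59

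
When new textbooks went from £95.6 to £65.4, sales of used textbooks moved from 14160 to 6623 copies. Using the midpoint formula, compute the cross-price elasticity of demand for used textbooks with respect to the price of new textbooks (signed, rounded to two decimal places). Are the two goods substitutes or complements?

%ΔQ_{used textbooks} = (6623 − 14160)/avg = -7537/10391.5 = -0.725304…
%ΔP_{new textbooks} = (65.4 − 95.6)/avg = -30.2/80.5 = -0.375155…
E_cross = (-7537/10391.5) / (-30.2/80.5) = 1.9333…
E_cross > 0 ⇒ the goods are substitutes.

1.93; substitutes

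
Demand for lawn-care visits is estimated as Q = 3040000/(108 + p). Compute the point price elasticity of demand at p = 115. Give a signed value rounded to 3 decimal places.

-0.516

dQ/dp = −3040000/(108 + p)² = -61.1313. At p = 115, Q = 13632.3.
Ed = (dQ/dp)·(p/Q) = (-61.1313) × (115/13632.3) = -0.51569…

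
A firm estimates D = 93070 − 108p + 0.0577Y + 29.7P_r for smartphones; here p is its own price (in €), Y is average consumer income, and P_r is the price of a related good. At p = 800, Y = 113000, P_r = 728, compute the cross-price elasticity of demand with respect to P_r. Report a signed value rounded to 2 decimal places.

At the given values, D = 93070 − 108(800) + 0.0577(113000) + 29.7(728) = 34811.7.
∂D/∂P_r = 29.7.
E = (29.7) × (728/34811.7) = 0.6211…

0.62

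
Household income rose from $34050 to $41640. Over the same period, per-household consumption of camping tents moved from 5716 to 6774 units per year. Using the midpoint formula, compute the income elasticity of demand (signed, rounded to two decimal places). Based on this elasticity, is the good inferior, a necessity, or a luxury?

%ΔQ = (6774 − 5716)/[( 5716 + 6774)/2] = 1058/6245 = 0.169415…
%ΔIncome = (41640 − 34050)/[( 34050 + 41640)/2] = 7590/37845 = 0.200554…
E_income = (1058/6245) / (7590/37845) = 0.8447…
0 < E_income < 1 ⇒ normal good, necessity.

0.84; necessity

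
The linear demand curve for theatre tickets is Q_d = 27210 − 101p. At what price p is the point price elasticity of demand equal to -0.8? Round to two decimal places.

119.74

Ed = −101p/(27210 − 101p). Set this equal to -0.8:
101p = 0.8·(27210 − 101p) ⇒ 101p(1 + 0.8) = 0.8·27210
p = 0.8·27210 / (101·1.8) = 119.7359…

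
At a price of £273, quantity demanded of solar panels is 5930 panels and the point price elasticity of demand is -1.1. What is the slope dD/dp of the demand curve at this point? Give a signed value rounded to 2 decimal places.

Ed = (dD/dp)·(p/D) ⇒ dD/dp = Ed·D/p = (-1.1)·5930/273 = -23.8937…

-23.89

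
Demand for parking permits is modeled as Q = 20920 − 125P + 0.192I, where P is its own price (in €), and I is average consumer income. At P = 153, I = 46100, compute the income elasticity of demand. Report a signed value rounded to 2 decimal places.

0.83

At the given values, Q = 20920 − 125(153) + 0.192(46100) = 10646.2.
∂Q/∂I = 0.192.
E = (0.192) × (46100/10646.2) = 0.8313…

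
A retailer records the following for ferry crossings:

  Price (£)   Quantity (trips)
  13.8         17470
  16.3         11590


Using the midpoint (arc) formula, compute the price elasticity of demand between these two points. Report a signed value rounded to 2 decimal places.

-2.44

%ΔQ = (11590 − 17470) / [(17470 + 11590)/2] = -5880/14530 = -0.404679…
%ΔP = (16.3 − 13.8) / [(13.8 + 16.3)/2] = 2.5/15.05 = 0.166112…
Arc Ed = %ΔQ / %ΔP = (-5880/14530) / (2.5/15.05) = -2.4361…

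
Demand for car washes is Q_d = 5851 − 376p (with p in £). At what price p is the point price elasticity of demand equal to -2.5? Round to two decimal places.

11.12

Ed = −376p/(5851 − 376p). Set this equal to -2.5:
376p = 2.5·(5851 − 376p) ⇒ 376p(1 + 2.5) = 2.5·5851
p = 2.5·5851 / (376·3.5) = 11.1151…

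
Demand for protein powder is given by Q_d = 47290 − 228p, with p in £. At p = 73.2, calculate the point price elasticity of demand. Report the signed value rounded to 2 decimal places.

dQ_d/dp = −228. At p = 73.2, Q_d = 47290 − 228(73.2) = 30600.4.
Ed = (dQ_d/dp)·(p/Q_d) = −228 × (73.2/30600.4) = -0.5454…

-0.55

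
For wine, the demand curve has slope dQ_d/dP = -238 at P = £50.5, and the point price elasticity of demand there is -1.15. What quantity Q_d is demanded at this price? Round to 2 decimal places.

10451.30

Ed = (dQ_d/dP)·(P/Q_d) ⇒ Q_d = (dQ_d/dP)·P/Ed = (-238)·50.5/(-1.15) = 10451.3043…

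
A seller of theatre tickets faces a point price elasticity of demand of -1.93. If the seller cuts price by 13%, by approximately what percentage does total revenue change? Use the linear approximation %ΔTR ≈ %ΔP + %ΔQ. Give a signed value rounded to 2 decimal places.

+12.09%

%ΔQ ≈ Ed × %ΔP = (-1.93) × (-13%) = +25.0900%
%ΔTR ≈ %ΔP + %ΔQ = (-13%) + (+25.0900%) = +12.0900%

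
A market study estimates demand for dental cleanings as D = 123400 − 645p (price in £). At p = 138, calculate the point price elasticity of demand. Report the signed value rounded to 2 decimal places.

-2.59

dD/dp = −645. At p = 138, D = 123400 − 645(138) = 34390.
Ed = (dD/dp)·(p/D) = −645 × (138/34390) = -2.5882…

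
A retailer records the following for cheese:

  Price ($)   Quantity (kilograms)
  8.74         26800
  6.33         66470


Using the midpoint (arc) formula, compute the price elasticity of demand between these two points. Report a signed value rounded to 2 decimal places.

-2.66

%ΔQ = (66470 − 26800) / [(26800 + 66470)/2] = 39670/46635 = 0.850648…
%ΔP = (6.33 − 8.74) / [(8.74 + 6.33)/2] = -2.41/7.535 = -0.319840…
Arc Ed = %ΔQ / %ΔP = (39670/46635) / (-2.41/7.535) = -2.6596…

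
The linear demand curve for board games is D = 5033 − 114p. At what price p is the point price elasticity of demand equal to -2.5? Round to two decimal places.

Ed = −114p/(5033 − 114p). Set this equal to -2.5:
114p = 2.5·(5033 − 114p) ⇒ 114p(1 + 2.5) = 2.5·5033
p = 2.5·5033 / (114·3.5) = 31.5350…

31.54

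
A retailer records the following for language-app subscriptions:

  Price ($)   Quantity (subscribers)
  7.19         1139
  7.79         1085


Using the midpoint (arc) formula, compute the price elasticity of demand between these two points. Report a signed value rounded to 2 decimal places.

%ΔQ = (1085 − 1139) / [(1139 + 1085)/2] = -54/1112 = -0.048561…
%ΔP = (7.79 − 7.19) / [(7.19 + 7.79)/2] = 0.6/7.49 = 0.080106…
Arc Ed = %ΔQ / %ΔP = (-54/1112) / (0.6/7.49) = -0.6062…

-0.61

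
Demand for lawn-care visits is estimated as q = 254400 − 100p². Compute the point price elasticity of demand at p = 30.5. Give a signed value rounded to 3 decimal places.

-1.153

dq/dp = −2·100·p = -6100. At p = 30.5, q = 161375.
Ed = (dq/dp)·(p/q) = (-6100) × (30.5/161375) = -1.15290…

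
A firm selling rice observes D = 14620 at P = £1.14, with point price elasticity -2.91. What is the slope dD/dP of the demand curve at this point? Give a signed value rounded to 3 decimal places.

Ed = (dD/dP)·(P/D) ⇒ dD/dP = Ed·D/P = (-2.91)·14620/1.14 = -37319.47368…

-37319.474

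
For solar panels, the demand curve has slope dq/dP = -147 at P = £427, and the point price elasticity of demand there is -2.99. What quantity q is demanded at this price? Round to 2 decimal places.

Ed = (dq/dP)·(P/q) ⇒ q = (dq/dP)·P/Ed = (-147)·427/(-2.99) = 20992.9765…

20992.98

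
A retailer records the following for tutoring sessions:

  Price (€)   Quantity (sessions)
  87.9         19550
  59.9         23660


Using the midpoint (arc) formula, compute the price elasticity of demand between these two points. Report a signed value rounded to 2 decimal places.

-0.50

%ΔQ = (23660 − 19550) / [(19550 + 23660)/2] = 4110/21605 = 0.190233…
%ΔP = (59.9 − 87.9) / [(87.9 + 59.9)/2] = -28/73.9 = -0.378890…
Arc Ed = %ΔQ / %ΔP = (4110/21605) / (-28/73.9) = -0.5020…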